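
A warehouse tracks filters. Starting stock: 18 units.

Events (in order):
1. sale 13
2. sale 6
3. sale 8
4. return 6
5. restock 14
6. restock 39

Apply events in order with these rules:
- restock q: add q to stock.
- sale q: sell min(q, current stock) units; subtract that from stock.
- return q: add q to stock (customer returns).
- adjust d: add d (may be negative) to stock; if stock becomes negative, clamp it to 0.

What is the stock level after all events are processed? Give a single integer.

Processing events:
Start: stock = 18
  Event 1 (sale 13): sell min(13,18)=13. stock: 18 - 13 = 5. total_sold = 13
  Event 2 (sale 6): sell min(6,5)=5. stock: 5 - 5 = 0. total_sold = 18
  Event 3 (sale 8): sell min(8,0)=0. stock: 0 - 0 = 0. total_sold = 18
  Event 4 (return 6): 0 + 6 = 6
  Event 5 (restock 14): 6 + 14 = 20
  Event 6 (restock 39): 20 + 39 = 59
Final: stock = 59, total_sold = 18

Answer: 59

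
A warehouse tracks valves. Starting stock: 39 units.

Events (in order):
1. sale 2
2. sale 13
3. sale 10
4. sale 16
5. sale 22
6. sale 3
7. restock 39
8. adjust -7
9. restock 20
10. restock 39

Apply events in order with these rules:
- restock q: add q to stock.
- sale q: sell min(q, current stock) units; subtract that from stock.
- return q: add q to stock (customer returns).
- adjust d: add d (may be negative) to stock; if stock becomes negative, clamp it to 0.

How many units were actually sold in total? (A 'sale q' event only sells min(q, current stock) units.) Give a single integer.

Processing events:
Start: stock = 39
  Event 1 (sale 2): sell min(2,39)=2. stock: 39 - 2 = 37. total_sold = 2
  Event 2 (sale 13): sell min(13,37)=13. stock: 37 - 13 = 24. total_sold = 15
  Event 3 (sale 10): sell min(10,24)=10. stock: 24 - 10 = 14. total_sold = 25
  Event 4 (sale 16): sell min(16,14)=14. stock: 14 - 14 = 0. total_sold = 39
  Event 5 (sale 22): sell min(22,0)=0. stock: 0 - 0 = 0. total_sold = 39
  Event 6 (sale 3): sell min(3,0)=0. stock: 0 - 0 = 0. total_sold = 39
  Event 7 (restock 39): 0 + 39 = 39
  Event 8 (adjust -7): 39 + -7 = 32
  Event 9 (restock 20): 32 + 20 = 52
  Event 10 (restock 39): 52 + 39 = 91
Final: stock = 91, total_sold = 39

Answer: 39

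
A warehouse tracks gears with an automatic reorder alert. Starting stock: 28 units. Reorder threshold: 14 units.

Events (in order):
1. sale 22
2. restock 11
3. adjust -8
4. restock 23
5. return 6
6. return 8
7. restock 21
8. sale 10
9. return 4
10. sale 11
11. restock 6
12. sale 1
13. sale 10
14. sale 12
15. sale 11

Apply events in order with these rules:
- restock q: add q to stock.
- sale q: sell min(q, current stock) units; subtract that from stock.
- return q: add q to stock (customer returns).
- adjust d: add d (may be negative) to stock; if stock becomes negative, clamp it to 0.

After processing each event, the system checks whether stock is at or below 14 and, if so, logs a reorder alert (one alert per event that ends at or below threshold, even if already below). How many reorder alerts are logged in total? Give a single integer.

Answer: 2

Derivation:
Processing events:
Start: stock = 28
  Event 1 (sale 22): sell min(22,28)=22. stock: 28 - 22 = 6. total_sold = 22
  Event 2 (restock 11): 6 + 11 = 17
  Event 3 (adjust -8): 17 + -8 = 9
  Event 4 (restock 23): 9 + 23 = 32
  Event 5 (return 6): 32 + 6 = 38
  Event 6 (return 8): 38 + 8 = 46
  Event 7 (restock 21): 46 + 21 = 67
  Event 8 (sale 10): sell min(10,67)=10. stock: 67 - 10 = 57. total_sold = 32
  Event 9 (return 4): 57 + 4 = 61
  Event 10 (sale 11): sell min(11,61)=11. stock: 61 - 11 = 50. total_sold = 43
  Event 11 (restock 6): 50 + 6 = 56
  Event 12 (sale 1): sell min(1,56)=1. stock: 56 - 1 = 55. total_sold = 44
  Event 13 (sale 10): sell min(10,55)=10. stock: 55 - 10 = 45. total_sold = 54
  Event 14 (sale 12): sell min(12,45)=12. stock: 45 - 12 = 33. total_sold = 66
  Event 15 (sale 11): sell min(11,33)=11. stock: 33 - 11 = 22. total_sold = 77
Final: stock = 22, total_sold = 77

Checking against threshold 14:
  After event 1: stock=6 <= 14 -> ALERT
  After event 2: stock=17 > 14
  After event 3: stock=9 <= 14 -> ALERT
  After event 4: stock=32 > 14
  After event 5: stock=38 > 14
  After event 6: stock=46 > 14
  After event 7: stock=67 > 14
  After event 8: stock=57 > 14
  After event 9: stock=61 > 14
  After event 10: stock=50 > 14
  After event 11: stock=56 > 14
  After event 12: stock=55 > 14
  After event 13: stock=45 > 14
  After event 14: stock=33 > 14
  After event 15: stock=22 > 14
Alert events: [1, 3]. Count = 2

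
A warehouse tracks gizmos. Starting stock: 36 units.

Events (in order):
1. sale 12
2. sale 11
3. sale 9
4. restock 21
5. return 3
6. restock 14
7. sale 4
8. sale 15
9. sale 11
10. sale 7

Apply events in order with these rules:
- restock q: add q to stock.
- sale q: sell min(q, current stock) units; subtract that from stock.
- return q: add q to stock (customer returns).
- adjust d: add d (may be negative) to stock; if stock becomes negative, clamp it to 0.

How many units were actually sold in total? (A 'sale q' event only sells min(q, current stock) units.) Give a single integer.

Answer: 69

Derivation:
Processing events:
Start: stock = 36
  Event 1 (sale 12): sell min(12,36)=12. stock: 36 - 12 = 24. total_sold = 12
  Event 2 (sale 11): sell min(11,24)=11. stock: 24 - 11 = 13. total_sold = 23
  Event 3 (sale 9): sell min(9,13)=9. stock: 13 - 9 = 4. total_sold = 32
  Event 4 (restock 21): 4 + 21 = 25
  Event 5 (return 3): 25 + 3 = 28
  Event 6 (restock 14): 28 + 14 = 42
  Event 7 (sale 4): sell min(4,42)=4. stock: 42 - 4 = 38. total_sold = 36
  Event 8 (sale 15): sell min(15,38)=15. stock: 38 - 15 = 23. total_sold = 51
  Event 9 (sale 11): sell min(11,23)=11. stock: 23 - 11 = 12. total_sold = 62
  Event 10 (sale 7): sell min(7,12)=7. stock: 12 - 7 = 5. total_sold = 69
Final: stock = 5, total_sold = 69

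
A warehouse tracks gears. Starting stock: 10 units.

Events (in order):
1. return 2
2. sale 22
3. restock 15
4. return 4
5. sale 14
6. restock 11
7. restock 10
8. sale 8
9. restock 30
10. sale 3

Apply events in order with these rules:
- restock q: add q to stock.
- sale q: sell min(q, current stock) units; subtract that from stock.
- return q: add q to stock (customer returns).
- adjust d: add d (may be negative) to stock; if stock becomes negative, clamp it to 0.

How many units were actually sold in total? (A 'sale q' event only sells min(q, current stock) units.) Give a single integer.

Processing events:
Start: stock = 10
  Event 1 (return 2): 10 + 2 = 12
  Event 2 (sale 22): sell min(22,12)=12. stock: 12 - 12 = 0. total_sold = 12
  Event 3 (restock 15): 0 + 15 = 15
  Event 4 (return 4): 15 + 4 = 19
  Event 5 (sale 14): sell min(14,19)=14. stock: 19 - 14 = 5. total_sold = 26
  Event 6 (restock 11): 5 + 11 = 16
  Event 7 (restock 10): 16 + 10 = 26
  Event 8 (sale 8): sell min(8,26)=8. stock: 26 - 8 = 18. total_sold = 34
  Event 9 (restock 30): 18 + 30 = 48
  Event 10 (sale 3): sell min(3,48)=3. stock: 48 - 3 = 45. total_sold = 37
Final: stock = 45, total_sold = 37

Answer: 37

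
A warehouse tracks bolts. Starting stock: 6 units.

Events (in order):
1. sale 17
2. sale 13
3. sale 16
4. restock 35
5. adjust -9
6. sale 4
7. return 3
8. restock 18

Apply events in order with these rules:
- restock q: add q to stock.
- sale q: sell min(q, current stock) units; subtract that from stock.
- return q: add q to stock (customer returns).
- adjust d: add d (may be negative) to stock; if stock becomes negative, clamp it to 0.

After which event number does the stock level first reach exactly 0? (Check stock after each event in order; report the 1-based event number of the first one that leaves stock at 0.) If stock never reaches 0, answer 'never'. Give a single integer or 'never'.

Answer: 1

Derivation:
Processing events:
Start: stock = 6
  Event 1 (sale 17): sell min(17,6)=6. stock: 6 - 6 = 0. total_sold = 6
  Event 2 (sale 13): sell min(13,0)=0. stock: 0 - 0 = 0. total_sold = 6
  Event 3 (sale 16): sell min(16,0)=0. stock: 0 - 0 = 0. total_sold = 6
  Event 4 (restock 35): 0 + 35 = 35
  Event 5 (adjust -9): 35 + -9 = 26
  Event 6 (sale 4): sell min(4,26)=4. stock: 26 - 4 = 22. total_sold = 10
  Event 7 (return 3): 22 + 3 = 25
  Event 8 (restock 18): 25 + 18 = 43
Final: stock = 43, total_sold = 10

First zero at event 1.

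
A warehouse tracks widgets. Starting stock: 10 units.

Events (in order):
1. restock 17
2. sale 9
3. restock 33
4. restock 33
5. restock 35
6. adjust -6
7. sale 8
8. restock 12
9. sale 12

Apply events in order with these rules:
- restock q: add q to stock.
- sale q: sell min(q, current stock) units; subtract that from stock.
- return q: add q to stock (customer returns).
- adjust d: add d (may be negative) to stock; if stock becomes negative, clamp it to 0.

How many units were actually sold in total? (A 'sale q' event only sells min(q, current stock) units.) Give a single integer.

Processing events:
Start: stock = 10
  Event 1 (restock 17): 10 + 17 = 27
  Event 2 (sale 9): sell min(9,27)=9. stock: 27 - 9 = 18. total_sold = 9
  Event 3 (restock 33): 18 + 33 = 51
  Event 4 (restock 33): 51 + 33 = 84
  Event 5 (restock 35): 84 + 35 = 119
  Event 6 (adjust -6): 119 + -6 = 113
  Event 7 (sale 8): sell min(8,113)=8. stock: 113 - 8 = 105. total_sold = 17
  Event 8 (restock 12): 105 + 12 = 117
  Event 9 (sale 12): sell min(12,117)=12. stock: 117 - 12 = 105. total_sold = 29
Final: stock = 105, total_sold = 29

Answer: 29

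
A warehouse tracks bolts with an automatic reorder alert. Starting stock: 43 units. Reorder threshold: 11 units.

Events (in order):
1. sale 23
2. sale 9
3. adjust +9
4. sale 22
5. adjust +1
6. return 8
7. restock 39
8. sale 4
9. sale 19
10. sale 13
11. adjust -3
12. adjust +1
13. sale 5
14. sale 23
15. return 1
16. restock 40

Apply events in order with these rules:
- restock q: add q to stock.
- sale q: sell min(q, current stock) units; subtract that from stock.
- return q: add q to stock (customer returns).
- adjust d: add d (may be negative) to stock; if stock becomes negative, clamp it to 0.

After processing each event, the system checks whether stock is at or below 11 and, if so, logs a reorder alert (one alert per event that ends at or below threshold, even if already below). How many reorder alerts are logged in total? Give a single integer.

Processing events:
Start: stock = 43
  Event 1 (sale 23): sell min(23,43)=23. stock: 43 - 23 = 20. total_sold = 23
  Event 2 (sale 9): sell min(9,20)=9. stock: 20 - 9 = 11. total_sold = 32
  Event 3 (adjust +9): 11 + 9 = 20
  Event 4 (sale 22): sell min(22,20)=20. stock: 20 - 20 = 0. total_sold = 52
  Event 5 (adjust +1): 0 + 1 = 1
  Event 6 (return 8): 1 + 8 = 9
  Event 7 (restock 39): 9 + 39 = 48
  Event 8 (sale 4): sell min(4,48)=4. stock: 48 - 4 = 44. total_sold = 56
  Event 9 (sale 19): sell min(19,44)=19. stock: 44 - 19 = 25. total_sold = 75
  Event 10 (sale 13): sell min(13,25)=13. stock: 25 - 13 = 12. total_sold = 88
  Event 11 (adjust -3): 12 + -3 = 9
  Event 12 (adjust +1): 9 + 1 = 10
  Event 13 (sale 5): sell min(5,10)=5. stock: 10 - 5 = 5. total_sold = 93
  Event 14 (sale 23): sell min(23,5)=5. stock: 5 - 5 = 0. total_sold = 98
  Event 15 (return 1): 0 + 1 = 1
  Event 16 (restock 40): 1 + 40 = 41
Final: stock = 41, total_sold = 98

Checking against threshold 11:
  After event 1: stock=20 > 11
  After event 2: stock=11 <= 11 -> ALERT
  After event 3: stock=20 > 11
  After event 4: stock=0 <= 11 -> ALERT
  After event 5: stock=1 <= 11 -> ALERT
  After event 6: stock=9 <= 11 -> ALERT
  After event 7: stock=48 > 11
  After event 8: stock=44 > 11
  After event 9: stock=25 > 11
  After event 10: stock=12 > 11
  After event 11: stock=9 <= 11 -> ALERT
  After event 12: stock=10 <= 11 -> ALERT
  After event 13: stock=5 <= 11 -> ALERT
  After event 14: stock=0 <= 11 -> ALERT
  After event 15: stock=1 <= 11 -> ALERT
  After event 16: stock=41 > 11
Alert events: [2, 4, 5, 6, 11, 12, 13, 14, 15]. Count = 9

Answer: 9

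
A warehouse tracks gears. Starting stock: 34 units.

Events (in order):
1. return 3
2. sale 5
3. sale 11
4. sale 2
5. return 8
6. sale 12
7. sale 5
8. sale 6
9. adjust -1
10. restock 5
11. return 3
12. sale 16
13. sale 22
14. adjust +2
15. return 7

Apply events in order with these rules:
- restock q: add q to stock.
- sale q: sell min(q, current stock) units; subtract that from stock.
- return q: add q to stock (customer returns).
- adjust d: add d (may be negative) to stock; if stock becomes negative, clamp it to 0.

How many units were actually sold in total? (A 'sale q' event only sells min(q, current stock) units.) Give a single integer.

Processing events:
Start: stock = 34
  Event 1 (return 3): 34 + 3 = 37
  Event 2 (sale 5): sell min(5,37)=5. stock: 37 - 5 = 32. total_sold = 5
  Event 3 (sale 11): sell min(11,32)=11. stock: 32 - 11 = 21. total_sold = 16
  Event 4 (sale 2): sell min(2,21)=2. stock: 21 - 2 = 19. total_sold = 18
  Event 5 (return 8): 19 + 8 = 27
  Event 6 (sale 12): sell min(12,27)=12. stock: 27 - 12 = 15. total_sold = 30
  Event 7 (sale 5): sell min(5,15)=5. stock: 15 - 5 = 10. total_sold = 35
  Event 8 (sale 6): sell min(6,10)=6. stock: 10 - 6 = 4. total_sold = 41
  Event 9 (adjust -1): 4 + -1 = 3
  Event 10 (restock 5): 3 + 5 = 8
  Event 11 (return 3): 8 + 3 = 11
  Event 12 (sale 16): sell min(16,11)=11. stock: 11 - 11 = 0. total_sold = 52
  Event 13 (sale 22): sell min(22,0)=0. stock: 0 - 0 = 0. total_sold = 52
  Event 14 (adjust +2): 0 + 2 = 2
  Event 15 (return 7): 2 + 7 = 9
Final: stock = 9, total_sold = 52

Answer: 52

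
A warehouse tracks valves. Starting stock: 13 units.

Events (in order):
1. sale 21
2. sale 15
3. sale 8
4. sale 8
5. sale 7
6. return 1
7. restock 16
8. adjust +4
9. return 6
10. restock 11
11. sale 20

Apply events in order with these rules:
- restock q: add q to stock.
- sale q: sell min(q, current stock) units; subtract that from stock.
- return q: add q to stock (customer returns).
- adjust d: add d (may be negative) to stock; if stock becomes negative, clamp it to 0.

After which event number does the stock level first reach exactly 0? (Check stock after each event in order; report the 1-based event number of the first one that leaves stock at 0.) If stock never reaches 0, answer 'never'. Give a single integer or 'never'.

Answer: 1

Derivation:
Processing events:
Start: stock = 13
  Event 1 (sale 21): sell min(21,13)=13. stock: 13 - 13 = 0. total_sold = 13
  Event 2 (sale 15): sell min(15,0)=0. stock: 0 - 0 = 0. total_sold = 13
  Event 3 (sale 8): sell min(8,0)=0. stock: 0 - 0 = 0. total_sold = 13
  Event 4 (sale 8): sell min(8,0)=0. stock: 0 - 0 = 0. total_sold = 13
  Event 5 (sale 7): sell min(7,0)=0. stock: 0 - 0 = 0. total_sold = 13
  Event 6 (return 1): 0 + 1 = 1
  Event 7 (restock 16): 1 + 16 = 17
  Event 8 (adjust +4): 17 + 4 = 21
  Event 9 (return 6): 21 + 6 = 27
  Event 10 (restock 11): 27 + 11 = 38
  Event 11 (sale 20): sell min(20,38)=20. stock: 38 - 20 = 18. total_sold = 33
Final: stock = 18, total_sold = 33

First zero at event 1.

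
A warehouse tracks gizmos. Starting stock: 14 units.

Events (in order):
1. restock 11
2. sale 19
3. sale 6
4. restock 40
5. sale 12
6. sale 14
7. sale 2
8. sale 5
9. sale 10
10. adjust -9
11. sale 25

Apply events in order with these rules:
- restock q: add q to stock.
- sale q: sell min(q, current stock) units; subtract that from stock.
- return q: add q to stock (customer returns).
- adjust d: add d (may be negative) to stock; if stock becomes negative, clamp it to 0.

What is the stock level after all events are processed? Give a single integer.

Processing events:
Start: stock = 14
  Event 1 (restock 11): 14 + 11 = 25
  Event 2 (sale 19): sell min(19,25)=19. stock: 25 - 19 = 6. total_sold = 19
  Event 3 (sale 6): sell min(6,6)=6. stock: 6 - 6 = 0. total_sold = 25
  Event 4 (restock 40): 0 + 40 = 40
  Event 5 (sale 12): sell min(12,40)=12. stock: 40 - 12 = 28. total_sold = 37
  Event 6 (sale 14): sell min(14,28)=14. stock: 28 - 14 = 14. total_sold = 51
  Event 7 (sale 2): sell min(2,14)=2. stock: 14 - 2 = 12. total_sold = 53
  Event 8 (sale 5): sell min(5,12)=5. stock: 12 - 5 = 7. total_sold = 58
  Event 9 (sale 10): sell min(10,7)=7. stock: 7 - 7 = 0. total_sold = 65
  Event 10 (adjust -9): 0 + -9 = 0 (clamped to 0)
  Event 11 (sale 25): sell min(25,0)=0. stock: 0 - 0 = 0. total_sold = 65
Final: stock = 0, total_sold = 65

Answer: 0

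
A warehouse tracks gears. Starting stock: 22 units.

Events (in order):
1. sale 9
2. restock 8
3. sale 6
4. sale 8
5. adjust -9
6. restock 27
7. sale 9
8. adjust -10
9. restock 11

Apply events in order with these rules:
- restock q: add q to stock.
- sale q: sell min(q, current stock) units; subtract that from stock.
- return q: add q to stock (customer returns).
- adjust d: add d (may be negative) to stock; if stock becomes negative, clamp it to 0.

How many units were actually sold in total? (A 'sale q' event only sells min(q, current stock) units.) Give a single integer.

Processing events:
Start: stock = 22
  Event 1 (sale 9): sell min(9,22)=9. stock: 22 - 9 = 13. total_sold = 9
  Event 2 (restock 8): 13 + 8 = 21
  Event 3 (sale 6): sell min(6,21)=6. stock: 21 - 6 = 15. total_sold = 15
  Event 4 (sale 8): sell min(8,15)=8. stock: 15 - 8 = 7. total_sold = 23
  Event 5 (adjust -9): 7 + -9 = 0 (clamped to 0)
  Event 6 (restock 27): 0 + 27 = 27
  Event 7 (sale 9): sell min(9,27)=9. stock: 27 - 9 = 18. total_sold = 32
  Event 8 (adjust -10): 18 + -10 = 8
  Event 9 (restock 11): 8 + 11 = 19
Final: stock = 19, total_sold = 32

Answer: 32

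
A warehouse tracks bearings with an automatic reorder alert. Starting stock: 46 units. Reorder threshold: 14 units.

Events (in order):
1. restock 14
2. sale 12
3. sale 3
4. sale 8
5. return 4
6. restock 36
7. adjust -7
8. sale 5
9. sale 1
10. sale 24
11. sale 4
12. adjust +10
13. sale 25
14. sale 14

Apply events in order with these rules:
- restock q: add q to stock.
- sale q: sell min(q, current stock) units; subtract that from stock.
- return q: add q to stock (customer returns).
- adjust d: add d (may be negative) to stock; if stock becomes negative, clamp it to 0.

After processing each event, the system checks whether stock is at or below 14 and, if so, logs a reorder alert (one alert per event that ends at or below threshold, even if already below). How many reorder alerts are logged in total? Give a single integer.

Answer: 1

Derivation:
Processing events:
Start: stock = 46
  Event 1 (restock 14): 46 + 14 = 60
  Event 2 (sale 12): sell min(12,60)=12. stock: 60 - 12 = 48. total_sold = 12
  Event 3 (sale 3): sell min(3,48)=3. stock: 48 - 3 = 45. total_sold = 15
  Event 4 (sale 8): sell min(8,45)=8. stock: 45 - 8 = 37. total_sold = 23
  Event 5 (return 4): 37 + 4 = 41
  Event 6 (restock 36): 41 + 36 = 77
  Event 7 (adjust -7): 77 + -7 = 70
  Event 8 (sale 5): sell min(5,70)=5. stock: 70 - 5 = 65. total_sold = 28
  Event 9 (sale 1): sell min(1,65)=1. stock: 65 - 1 = 64. total_sold = 29
  Event 10 (sale 24): sell min(24,64)=24. stock: 64 - 24 = 40. total_sold = 53
  Event 11 (sale 4): sell min(4,40)=4. stock: 40 - 4 = 36. total_sold = 57
  Event 12 (adjust +10): 36 + 10 = 46
  Event 13 (sale 25): sell min(25,46)=25. stock: 46 - 25 = 21. total_sold = 82
  Event 14 (sale 14): sell min(14,21)=14. stock: 21 - 14 = 7. total_sold = 96
Final: stock = 7, total_sold = 96

Checking against threshold 14:
  After event 1: stock=60 > 14
  After event 2: stock=48 > 14
  After event 3: stock=45 > 14
  After event 4: stock=37 > 14
  After event 5: stock=41 > 14
  After event 6: stock=77 > 14
  After event 7: stock=70 > 14
  After event 8: stock=65 > 14
  After event 9: stock=64 > 14
  After event 10: stock=40 > 14
  After event 11: stock=36 > 14
  After event 12: stock=46 > 14
  After event 13: stock=21 > 14
  After event 14: stock=7 <= 14 -> ALERT
Alert events: [14]. Count = 1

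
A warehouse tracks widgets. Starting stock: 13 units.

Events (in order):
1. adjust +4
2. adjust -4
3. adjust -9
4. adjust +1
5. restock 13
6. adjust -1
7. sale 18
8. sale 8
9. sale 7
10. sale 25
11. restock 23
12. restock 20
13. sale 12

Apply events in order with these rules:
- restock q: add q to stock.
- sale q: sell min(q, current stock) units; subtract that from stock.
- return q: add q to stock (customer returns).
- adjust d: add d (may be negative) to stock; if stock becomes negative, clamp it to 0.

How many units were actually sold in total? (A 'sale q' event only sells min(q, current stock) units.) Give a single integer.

Processing events:
Start: stock = 13
  Event 1 (adjust +4): 13 + 4 = 17
  Event 2 (adjust -4): 17 + -4 = 13
  Event 3 (adjust -9): 13 + -9 = 4
  Event 4 (adjust +1): 4 + 1 = 5
  Event 5 (restock 13): 5 + 13 = 18
  Event 6 (adjust -1): 18 + -1 = 17
  Event 7 (sale 18): sell min(18,17)=17. stock: 17 - 17 = 0. total_sold = 17
  Event 8 (sale 8): sell min(8,0)=0. stock: 0 - 0 = 0. total_sold = 17
  Event 9 (sale 7): sell min(7,0)=0. stock: 0 - 0 = 0. total_sold = 17
  Event 10 (sale 25): sell min(25,0)=0. stock: 0 - 0 = 0. total_sold = 17
  Event 11 (restock 23): 0 + 23 = 23
  Event 12 (restock 20): 23 + 20 = 43
  Event 13 (sale 12): sell min(12,43)=12. stock: 43 - 12 = 31. total_sold = 29
Final: stock = 31, total_sold = 29

Answer: 29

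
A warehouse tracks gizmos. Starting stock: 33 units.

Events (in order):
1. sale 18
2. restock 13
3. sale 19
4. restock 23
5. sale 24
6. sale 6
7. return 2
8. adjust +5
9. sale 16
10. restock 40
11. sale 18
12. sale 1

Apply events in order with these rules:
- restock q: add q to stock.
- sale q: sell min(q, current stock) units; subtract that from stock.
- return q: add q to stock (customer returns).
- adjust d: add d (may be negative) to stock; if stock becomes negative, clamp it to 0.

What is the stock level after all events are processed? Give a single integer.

Answer: 21

Derivation:
Processing events:
Start: stock = 33
  Event 1 (sale 18): sell min(18,33)=18. stock: 33 - 18 = 15. total_sold = 18
  Event 2 (restock 13): 15 + 13 = 28
  Event 3 (sale 19): sell min(19,28)=19. stock: 28 - 19 = 9. total_sold = 37
  Event 4 (restock 23): 9 + 23 = 32
  Event 5 (sale 24): sell min(24,32)=24. stock: 32 - 24 = 8. total_sold = 61
  Event 6 (sale 6): sell min(6,8)=6. stock: 8 - 6 = 2. total_sold = 67
  Event 7 (return 2): 2 + 2 = 4
  Event 8 (adjust +5): 4 + 5 = 9
  Event 9 (sale 16): sell min(16,9)=9. stock: 9 - 9 = 0. total_sold = 76
  Event 10 (restock 40): 0 + 40 = 40
  Event 11 (sale 18): sell min(18,40)=18. stock: 40 - 18 = 22. total_sold = 94
  Event 12 (sale 1): sell min(1,22)=1. stock: 22 - 1 = 21. total_sold = 95
Final: stock = 21, total_sold = 95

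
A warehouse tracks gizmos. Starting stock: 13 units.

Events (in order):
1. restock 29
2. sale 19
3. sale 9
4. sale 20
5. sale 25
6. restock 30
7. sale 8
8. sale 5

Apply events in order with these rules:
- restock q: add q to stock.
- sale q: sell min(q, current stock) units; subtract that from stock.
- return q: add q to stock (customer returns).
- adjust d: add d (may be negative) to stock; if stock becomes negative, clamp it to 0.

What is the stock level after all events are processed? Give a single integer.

Answer: 17

Derivation:
Processing events:
Start: stock = 13
  Event 1 (restock 29): 13 + 29 = 42
  Event 2 (sale 19): sell min(19,42)=19. stock: 42 - 19 = 23. total_sold = 19
  Event 3 (sale 9): sell min(9,23)=9. stock: 23 - 9 = 14. total_sold = 28
  Event 4 (sale 20): sell min(20,14)=14. stock: 14 - 14 = 0. total_sold = 42
  Event 5 (sale 25): sell min(25,0)=0. stock: 0 - 0 = 0. total_sold = 42
  Event 6 (restock 30): 0 + 30 = 30
  Event 7 (sale 8): sell min(8,30)=8. stock: 30 - 8 = 22. total_sold = 50
  Event 8 (sale 5): sell min(5,22)=5. stock: 22 - 5 = 17. total_sold = 55
Final: stock = 17, total_sold = 55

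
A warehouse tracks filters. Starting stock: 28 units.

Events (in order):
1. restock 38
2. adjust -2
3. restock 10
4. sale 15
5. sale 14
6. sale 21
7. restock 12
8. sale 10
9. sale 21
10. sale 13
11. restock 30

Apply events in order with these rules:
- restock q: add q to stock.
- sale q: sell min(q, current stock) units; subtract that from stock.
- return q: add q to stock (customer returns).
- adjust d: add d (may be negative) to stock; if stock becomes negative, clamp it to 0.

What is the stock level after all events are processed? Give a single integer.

Answer: 30

Derivation:
Processing events:
Start: stock = 28
  Event 1 (restock 38): 28 + 38 = 66
  Event 2 (adjust -2): 66 + -2 = 64
  Event 3 (restock 10): 64 + 10 = 74
  Event 4 (sale 15): sell min(15,74)=15. stock: 74 - 15 = 59. total_sold = 15
  Event 5 (sale 14): sell min(14,59)=14. stock: 59 - 14 = 45. total_sold = 29
  Event 6 (sale 21): sell min(21,45)=21. stock: 45 - 21 = 24. total_sold = 50
  Event 7 (restock 12): 24 + 12 = 36
  Event 8 (sale 10): sell min(10,36)=10. stock: 36 - 10 = 26. total_sold = 60
  Event 9 (sale 21): sell min(21,26)=21. stock: 26 - 21 = 5. total_sold = 81
  Event 10 (sale 13): sell min(13,5)=5. stock: 5 - 5 = 0. total_sold = 86
  Event 11 (restock 30): 0 + 30 = 30
Final: stock = 30, total_sold = 86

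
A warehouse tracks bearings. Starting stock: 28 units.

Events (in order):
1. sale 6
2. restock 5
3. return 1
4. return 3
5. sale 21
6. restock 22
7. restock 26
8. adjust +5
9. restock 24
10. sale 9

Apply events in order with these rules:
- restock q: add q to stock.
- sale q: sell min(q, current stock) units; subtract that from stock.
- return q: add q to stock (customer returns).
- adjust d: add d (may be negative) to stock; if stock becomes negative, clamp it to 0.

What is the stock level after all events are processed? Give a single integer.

Processing events:
Start: stock = 28
  Event 1 (sale 6): sell min(6,28)=6. stock: 28 - 6 = 22. total_sold = 6
  Event 2 (restock 5): 22 + 5 = 27
  Event 3 (return 1): 27 + 1 = 28
  Event 4 (return 3): 28 + 3 = 31
  Event 5 (sale 21): sell min(21,31)=21. stock: 31 - 21 = 10. total_sold = 27
  Event 6 (restock 22): 10 + 22 = 32
  Event 7 (restock 26): 32 + 26 = 58
  Event 8 (adjust +5): 58 + 5 = 63
  Event 9 (restock 24): 63 + 24 = 87
  Event 10 (sale 9): sell min(9,87)=9. stock: 87 - 9 = 78. total_sold = 36
Final: stock = 78, total_sold = 36

Answer: 78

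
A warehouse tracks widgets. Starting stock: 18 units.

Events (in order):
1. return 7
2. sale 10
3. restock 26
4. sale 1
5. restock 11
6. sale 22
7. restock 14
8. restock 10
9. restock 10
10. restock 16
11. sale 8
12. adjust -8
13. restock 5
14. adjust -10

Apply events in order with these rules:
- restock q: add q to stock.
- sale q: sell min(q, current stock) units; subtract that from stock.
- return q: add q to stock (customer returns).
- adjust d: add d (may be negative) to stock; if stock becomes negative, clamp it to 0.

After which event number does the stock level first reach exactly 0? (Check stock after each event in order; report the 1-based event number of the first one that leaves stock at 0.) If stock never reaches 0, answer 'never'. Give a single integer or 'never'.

Processing events:
Start: stock = 18
  Event 1 (return 7): 18 + 7 = 25
  Event 2 (sale 10): sell min(10,25)=10. stock: 25 - 10 = 15. total_sold = 10
  Event 3 (restock 26): 15 + 26 = 41
  Event 4 (sale 1): sell min(1,41)=1. stock: 41 - 1 = 40. total_sold = 11
  Event 5 (restock 11): 40 + 11 = 51
  Event 6 (sale 22): sell min(22,51)=22. stock: 51 - 22 = 29. total_sold = 33
  Event 7 (restock 14): 29 + 14 = 43
  Event 8 (restock 10): 43 + 10 = 53
  Event 9 (restock 10): 53 + 10 = 63
  Event 10 (restock 16): 63 + 16 = 79
  Event 11 (sale 8): sell min(8,79)=8. stock: 79 - 8 = 71. total_sold = 41
  Event 12 (adjust -8): 71 + -8 = 63
  Event 13 (restock 5): 63 + 5 = 68
  Event 14 (adjust -10): 68 + -10 = 58
Final: stock = 58, total_sold = 41

Stock never reaches 0.

Answer: never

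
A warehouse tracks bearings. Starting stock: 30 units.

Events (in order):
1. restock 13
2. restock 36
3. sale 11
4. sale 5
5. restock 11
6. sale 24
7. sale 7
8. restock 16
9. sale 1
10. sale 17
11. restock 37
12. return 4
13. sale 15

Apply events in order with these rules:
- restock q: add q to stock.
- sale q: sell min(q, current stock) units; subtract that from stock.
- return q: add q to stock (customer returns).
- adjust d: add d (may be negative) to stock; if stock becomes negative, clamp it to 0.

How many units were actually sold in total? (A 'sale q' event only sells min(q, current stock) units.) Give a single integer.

Processing events:
Start: stock = 30
  Event 1 (restock 13): 30 + 13 = 43
  Event 2 (restock 36): 43 + 36 = 79
  Event 3 (sale 11): sell min(11,79)=11. stock: 79 - 11 = 68. total_sold = 11
  Event 4 (sale 5): sell min(5,68)=5. stock: 68 - 5 = 63. total_sold = 16
  Event 5 (restock 11): 63 + 11 = 74
  Event 6 (sale 24): sell min(24,74)=24. stock: 74 - 24 = 50. total_sold = 40
  Event 7 (sale 7): sell min(7,50)=7. stock: 50 - 7 = 43. total_sold = 47
  Event 8 (restock 16): 43 + 16 = 59
  Event 9 (sale 1): sell min(1,59)=1. stock: 59 - 1 = 58. total_sold = 48
  Event 10 (sale 17): sell min(17,58)=17. stock: 58 - 17 = 41. total_sold = 65
  Event 11 (restock 37): 41 + 37 = 78
  Event 12 (return 4): 78 + 4 = 82
  Event 13 (sale 15): sell min(15,82)=15. stock: 82 - 15 = 67. total_sold = 80
Final: stock = 67, total_sold = 80

Answer: 80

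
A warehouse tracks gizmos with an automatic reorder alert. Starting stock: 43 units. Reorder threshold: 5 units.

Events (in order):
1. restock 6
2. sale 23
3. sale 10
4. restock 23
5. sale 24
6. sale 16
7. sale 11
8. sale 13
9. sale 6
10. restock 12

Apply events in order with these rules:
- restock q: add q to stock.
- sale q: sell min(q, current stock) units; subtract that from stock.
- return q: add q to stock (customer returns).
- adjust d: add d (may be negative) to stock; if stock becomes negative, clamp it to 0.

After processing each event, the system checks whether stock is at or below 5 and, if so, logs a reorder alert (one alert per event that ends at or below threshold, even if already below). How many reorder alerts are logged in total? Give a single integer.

Processing events:
Start: stock = 43
  Event 1 (restock 6): 43 + 6 = 49
  Event 2 (sale 23): sell min(23,49)=23. stock: 49 - 23 = 26. total_sold = 23
  Event 3 (sale 10): sell min(10,26)=10. stock: 26 - 10 = 16. total_sold = 33
  Event 4 (restock 23): 16 + 23 = 39
  Event 5 (sale 24): sell min(24,39)=24. stock: 39 - 24 = 15. total_sold = 57
  Event 6 (sale 16): sell min(16,15)=15. stock: 15 - 15 = 0. total_sold = 72
  Event 7 (sale 11): sell min(11,0)=0. stock: 0 - 0 = 0. total_sold = 72
  Event 8 (sale 13): sell min(13,0)=0. stock: 0 - 0 = 0. total_sold = 72
  Event 9 (sale 6): sell min(6,0)=0. stock: 0 - 0 = 0. total_sold = 72
  Event 10 (restock 12): 0 + 12 = 12
Final: stock = 12, total_sold = 72

Checking against threshold 5:
  After event 1: stock=49 > 5
  After event 2: stock=26 > 5
  After event 3: stock=16 > 5
  After event 4: stock=39 > 5
  After event 5: stock=15 > 5
  After event 6: stock=0 <= 5 -> ALERT
  After event 7: stock=0 <= 5 -> ALERT
  After event 8: stock=0 <= 5 -> ALERT
  After event 9: stock=0 <= 5 -> ALERT
  After event 10: stock=12 > 5
Alert events: [6, 7, 8, 9]. Count = 4

Answer: 4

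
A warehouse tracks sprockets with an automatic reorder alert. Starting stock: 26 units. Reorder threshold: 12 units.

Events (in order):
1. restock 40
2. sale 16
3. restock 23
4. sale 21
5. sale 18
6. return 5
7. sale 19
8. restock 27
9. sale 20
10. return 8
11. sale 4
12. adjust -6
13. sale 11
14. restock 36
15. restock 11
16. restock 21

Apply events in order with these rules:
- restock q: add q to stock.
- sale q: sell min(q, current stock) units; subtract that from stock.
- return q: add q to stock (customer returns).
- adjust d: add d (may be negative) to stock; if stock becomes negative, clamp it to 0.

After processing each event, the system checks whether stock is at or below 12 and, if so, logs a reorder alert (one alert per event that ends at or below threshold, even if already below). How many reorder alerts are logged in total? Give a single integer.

Answer: 0

Derivation:
Processing events:
Start: stock = 26
  Event 1 (restock 40): 26 + 40 = 66
  Event 2 (sale 16): sell min(16,66)=16. stock: 66 - 16 = 50. total_sold = 16
  Event 3 (restock 23): 50 + 23 = 73
  Event 4 (sale 21): sell min(21,73)=21. stock: 73 - 21 = 52. total_sold = 37
  Event 5 (sale 18): sell min(18,52)=18. stock: 52 - 18 = 34. total_sold = 55
  Event 6 (return 5): 34 + 5 = 39
  Event 7 (sale 19): sell min(19,39)=19. stock: 39 - 19 = 20. total_sold = 74
  Event 8 (restock 27): 20 + 27 = 47
  Event 9 (sale 20): sell min(20,47)=20. stock: 47 - 20 = 27. total_sold = 94
  Event 10 (return 8): 27 + 8 = 35
  Event 11 (sale 4): sell min(4,35)=4. stock: 35 - 4 = 31. total_sold = 98
  Event 12 (adjust -6): 31 + -6 = 25
  Event 13 (sale 11): sell min(11,25)=11. stock: 25 - 11 = 14. total_sold = 109
  Event 14 (restock 36): 14 + 36 = 50
  Event 15 (restock 11): 50 + 11 = 61
  Event 16 (restock 21): 61 + 21 = 82
Final: stock = 82, total_sold = 109

Checking against threshold 12:
  After event 1: stock=66 > 12
  After event 2: stock=50 > 12
  After event 3: stock=73 > 12
  After event 4: stock=52 > 12
  After event 5: stock=34 > 12
  After event 6: stock=39 > 12
  After event 7: stock=20 > 12
  After event 8: stock=47 > 12
  After event 9: stock=27 > 12
  After event 10: stock=35 > 12
  After event 11: stock=31 > 12
  After event 12: stock=25 > 12
  After event 13: stock=14 > 12
  After event 14: stock=50 > 12
  After event 15: stock=61 > 12
  After event 16: stock=82 > 12
Alert events: []. Count = 0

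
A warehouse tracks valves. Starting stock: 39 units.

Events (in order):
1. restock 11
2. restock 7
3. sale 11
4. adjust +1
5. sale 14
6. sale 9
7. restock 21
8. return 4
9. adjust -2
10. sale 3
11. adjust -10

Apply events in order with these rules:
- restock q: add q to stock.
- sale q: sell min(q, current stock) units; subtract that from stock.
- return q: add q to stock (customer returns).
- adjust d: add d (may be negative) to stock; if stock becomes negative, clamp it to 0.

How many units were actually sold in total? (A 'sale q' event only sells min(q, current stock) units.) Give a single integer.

Answer: 37

Derivation:
Processing events:
Start: stock = 39
  Event 1 (restock 11): 39 + 11 = 50
  Event 2 (restock 7): 50 + 7 = 57
  Event 3 (sale 11): sell min(11,57)=11. stock: 57 - 11 = 46. total_sold = 11
  Event 4 (adjust +1): 46 + 1 = 47
  Event 5 (sale 14): sell min(14,47)=14. stock: 47 - 14 = 33. total_sold = 25
  Event 6 (sale 9): sell min(9,33)=9. stock: 33 - 9 = 24. total_sold = 34
  Event 7 (restock 21): 24 + 21 = 45
  Event 8 (return 4): 45 + 4 = 49
  Event 9 (adjust -2): 49 + -2 = 47
  Event 10 (sale 3): sell min(3,47)=3. stock: 47 - 3 = 44. total_sold = 37
  Event 11 (adjust -10): 44 + -10 = 34
Final: stock = 34, total_sold = 37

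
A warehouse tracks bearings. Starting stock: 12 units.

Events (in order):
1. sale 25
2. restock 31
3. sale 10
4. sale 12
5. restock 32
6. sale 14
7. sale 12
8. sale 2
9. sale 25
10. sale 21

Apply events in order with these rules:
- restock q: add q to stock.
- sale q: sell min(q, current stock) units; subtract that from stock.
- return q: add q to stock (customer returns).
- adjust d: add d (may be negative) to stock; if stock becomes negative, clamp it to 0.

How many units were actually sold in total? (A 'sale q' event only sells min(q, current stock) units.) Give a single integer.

Processing events:
Start: stock = 12
  Event 1 (sale 25): sell min(25,12)=12. stock: 12 - 12 = 0. total_sold = 12
  Event 2 (restock 31): 0 + 31 = 31
  Event 3 (sale 10): sell min(10,31)=10. stock: 31 - 10 = 21. total_sold = 22
  Event 4 (sale 12): sell min(12,21)=12. stock: 21 - 12 = 9. total_sold = 34
  Event 5 (restock 32): 9 + 32 = 41
  Event 6 (sale 14): sell min(14,41)=14. stock: 41 - 14 = 27. total_sold = 48
  Event 7 (sale 12): sell min(12,27)=12. stock: 27 - 12 = 15. total_sold = 60
  Event 8 (sale 2): sell min(2,15)=2. stock: 15 - 2 = 13. total_sold = 62
  Event 9 (sale 25): sell min(25,13)=13. stock: 13 - 13 = 0. total_sold = 75
  Event 10 (sale 21): sell min(21,0)=0. stock: 0 - 0 = 0. total_sold = 75
Final: stock = 0, total_sold = 75

Answer: 75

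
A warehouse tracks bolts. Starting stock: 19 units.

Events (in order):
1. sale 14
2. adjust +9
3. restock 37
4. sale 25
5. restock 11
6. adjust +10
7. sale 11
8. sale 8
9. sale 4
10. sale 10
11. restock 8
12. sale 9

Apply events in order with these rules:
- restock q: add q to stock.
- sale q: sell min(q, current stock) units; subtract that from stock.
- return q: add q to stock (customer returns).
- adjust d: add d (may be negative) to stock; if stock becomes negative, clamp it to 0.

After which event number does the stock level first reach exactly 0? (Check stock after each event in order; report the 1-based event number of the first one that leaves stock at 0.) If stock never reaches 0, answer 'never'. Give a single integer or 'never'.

Answer: never

Derivation:
Processing events:
Start: stock = 19
  Event 1 (sale 14): sell min(14,19)=14. stock: 19 - 14 = 5. total_sold = 14
  Event 2 (adjust +9): 5 + 9 = 14
  Event 3 (restock 37): 14 + 37 = 51
  Event 4 (sale 25): sell min(25,51)=25. stock: 51 - 25 = 26. total_sold = 39
  Event 5 (restock 11): 26 + 11 = 37
  Event 6 (adjust +10): 37 + 10 = 47
  Event 7 (sale 11): sell min(11,47)=11. stock: 47 - 11 = 36. total_sold = 50
  Event 8 (sale 8): sell min(8,36)=8. stock: 36 - 8 = 28. total_sold = 58
  Event 9 (sale 4): sell min(4,28)=4. stock: 28 - 4 = 24. total_sold = 62
  Event 10 (sale 10): sell min(10,24)=10. stock: 24 - 10 = 14. total_sold = 72
  Event 11 (restock 8): 14 + 8 = 22
  Event 12 (sale 9): sell min(9,22)=9. stock: 22 - 9 = 13. total_sold = 81
Final: stock = 13, total_sold = 81

Stock never reaches 0.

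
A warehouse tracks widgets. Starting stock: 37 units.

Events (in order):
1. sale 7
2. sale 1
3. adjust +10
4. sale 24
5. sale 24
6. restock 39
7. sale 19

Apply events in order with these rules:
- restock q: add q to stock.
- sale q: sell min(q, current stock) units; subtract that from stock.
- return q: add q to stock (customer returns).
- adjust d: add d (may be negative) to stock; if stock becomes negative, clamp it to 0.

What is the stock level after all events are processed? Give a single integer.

Processing events:
Start: stock = 37
  Event 1 (sale 7): sell min(7,37)=7. stock: 37 - 7 = 30. total_sold = 7
  Event 2 (sale 1): sell min(1,30)=1. stock: 30 - 1 = 29. total_sold = 8
  Event 3 (adjust +10): 29 + 10 = 39
  Event 4 (sale 24): sell min(24,39)=24. stock: 39 - 24 = 15. total_sold = 32
  Event 5 (sale 24): sell min(24,15)=15. stock: 15 - 15 = 0. total_sold = 47
  Event 6 (restock 39): 0 + 39 = 39
  Event 7 (sale 19): sell min(19,39)=19. stock: 39 - 19 = 20. total_sold = 66
Final: stock = 20, total_sold = 66

Answer: 20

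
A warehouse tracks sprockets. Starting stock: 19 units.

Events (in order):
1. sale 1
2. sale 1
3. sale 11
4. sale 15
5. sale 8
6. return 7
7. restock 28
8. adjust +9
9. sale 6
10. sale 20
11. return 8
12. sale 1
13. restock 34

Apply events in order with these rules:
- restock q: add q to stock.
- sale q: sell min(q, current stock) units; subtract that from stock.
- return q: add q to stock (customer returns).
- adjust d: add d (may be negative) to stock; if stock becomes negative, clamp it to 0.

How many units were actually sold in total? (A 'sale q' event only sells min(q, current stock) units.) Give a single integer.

Answer: 46

Derivation:
Processing events:
Start: stock = 19
  Event 1 (sale 1): sell min(1,19)=1. stock: 19 - 1 = 18. total_sold = 1
  Event 2 (sale 1): sell min(1,18)=1. stock: 18 - 1 = 17. total_sold = 2
  Event 3 (sale 11): sell min(11,17)=11. stock: 17 - 11 = 6. total_sold = 13
  Event 4 (sale 15): sell min(15,6)=6. stock: 6 - 6 = 0. total_sold = 19
  Event 5 (sale 8): sell min(8,0)=0. stock: 0 - 0 = 0. total_sold = 19
  Event 6 (return 7): 0 + 7 = 7
  Event 7 (restock 28): 7 + 28 = 35
  Event 8 (adjust +9): 35 + 9 = 44
  Event 9 (sale 6): sell min(6,44)=6. stock: 44 - 6 = 38. total_sold = 25
  Event 10 (sale 20): sell min(20,38)=20. stock: 38 - 20 = 18. total_sold = 45
  Event 11 (return 8): 18 + 8 = 26
  Event 12 (sale 1): sell min(1,26)=1. stock: 26 - 1 = 25. total_sold = 46
  Event 13 (restock 34): 25 + 34 = 59
Final: stock = 59, total_sold = 46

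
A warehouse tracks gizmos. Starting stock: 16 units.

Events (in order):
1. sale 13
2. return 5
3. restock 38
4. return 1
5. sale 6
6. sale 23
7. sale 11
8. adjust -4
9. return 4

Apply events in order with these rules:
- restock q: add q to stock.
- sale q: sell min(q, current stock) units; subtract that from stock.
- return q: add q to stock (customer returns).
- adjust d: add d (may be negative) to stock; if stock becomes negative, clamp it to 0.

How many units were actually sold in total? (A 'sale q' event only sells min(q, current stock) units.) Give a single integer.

Answer: 53

Derivation:
Processing events:
Start: stock = 16
  Event 1 (sale 13): sell min(13,16)=13. stock: 16 - 13 = 3. total_sold = 13
  Event 2 (return 5): 3 + 5 = 8
  Event 3 (restock 38): 8 + 38 = 46
  Event 4 (return 1): 46 + 1 = 47
  Event 5 (sale 6): sell min(6,47)=6. stock: 47 - 6 = 41. total_sold = 19
  Event 6 (sale 23): sell min(23,41)=23. stock: 41 - 23 = 18. total_sold = 42
  Event 7 (sale 11): sell min(11,18)=11. stock: 18 - 11 = 7. total_sold = 53
  Event 8 (adjust -4): 7 + -4 = 3
  Event 9 (return 4): 3 + 4 = 7
Final: stock = 7, total_sold = 53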